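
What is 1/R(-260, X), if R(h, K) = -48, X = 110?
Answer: -1/48 ≈ -0.020833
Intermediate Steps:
1/R(-260, X) = 1/(-48) = -1/48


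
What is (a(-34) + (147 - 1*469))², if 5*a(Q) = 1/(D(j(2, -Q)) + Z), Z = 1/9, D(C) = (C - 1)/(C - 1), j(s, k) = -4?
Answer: 258920281/2500 ≈ 1.0357e+5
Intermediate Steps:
D(C) = 1 (D(C) = (-1 + C)/(-1 + C) = 1)
Z = ⅑ ≈ 0.11111
a(Q) = 9/50 (a(Q) = 1/(5*(1 + ⅑)) = 1/(5*(10/9)) = (⅕)*(9/10) = 9/50)
(a(-34) + (147 - 1*469))² = (9/50 + (147 - 1*469))² = (9/50 + (147 - 469))² = (9/50 - 322)² = (-16091/50)² = 258920281/2500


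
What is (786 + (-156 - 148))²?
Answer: 232324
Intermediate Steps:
(786 + (-156 - 148))² = (786 - 304)² = 482² = 232324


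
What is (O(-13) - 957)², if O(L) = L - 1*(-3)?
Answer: 935089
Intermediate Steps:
O(L) = 3 + L (O(L) = L + 3 = 3 + L)
(O(-13) - 957)² = ((3 - 13) - 957)² = (-10 - 957)² = (-967)² = 935089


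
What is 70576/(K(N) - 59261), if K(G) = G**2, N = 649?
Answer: 17644/90485 ≈ 0.19499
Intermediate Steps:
70576/(K(N) - 59261) = 70576/(649**2 - 59261) = 70576/(421201 - 59261) = 70576/361940 = 70576*(1/361940) = 17644/90485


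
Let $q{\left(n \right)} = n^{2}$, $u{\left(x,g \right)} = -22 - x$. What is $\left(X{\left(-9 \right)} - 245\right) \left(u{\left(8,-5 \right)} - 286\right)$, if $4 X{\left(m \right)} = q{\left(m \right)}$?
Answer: $71021$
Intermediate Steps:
$X{\left(m \right)} = \frac{m^{2}}{4}$
$\left(X{\left(-9 \right)} - 245\right) \left(u{\left(8,-5 \right)} - 286\right) = \left(\frac{\left(-9\right)^{2}}{4} - 245\right) \left(\left(-22 - 8\right) - 286\right) = \left(\frac{1}{4} \cdot 81 - 245\right) \left(\left(-22 - 8\right) - 286\right) = \left(\frac{81}{4} - 245\right) \left(-30 - 286\right) = \left(- \frac{899}{4}\right) \left(-316\right) = 71021$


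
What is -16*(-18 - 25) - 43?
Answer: 645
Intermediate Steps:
-16*(-18 - 25) - 43 = -16*(-43) - 43 = 688 - 43 = 645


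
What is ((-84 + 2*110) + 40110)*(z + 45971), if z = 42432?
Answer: 3557867138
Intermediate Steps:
((-84 + 2*110) + 40110)*(z + 45971) = ((-84 + 2*110) + 40110)*(42432 + 45971) = ((-84 + 220) + 40110)*88403 = (136 + 40110)*88403 = 40246*88403 = 3557867138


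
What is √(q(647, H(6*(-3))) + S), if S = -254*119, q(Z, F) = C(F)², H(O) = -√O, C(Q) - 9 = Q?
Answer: √(-30163 - 54*I*√2) ≈ 0.22 - 173.68*I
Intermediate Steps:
C(Q) = 9 + Q
q(Z, F) = (9 + F)²
S = -30226
√(q(647, H(6*(-3))) + S) = √((9 - √(6*(-3)))² - 30226) = √((9 - √(-18))² - 30226) = √((9 - 3*I*√2)² - 30226) = √(-30226 + (9 - 3*I*√2)²)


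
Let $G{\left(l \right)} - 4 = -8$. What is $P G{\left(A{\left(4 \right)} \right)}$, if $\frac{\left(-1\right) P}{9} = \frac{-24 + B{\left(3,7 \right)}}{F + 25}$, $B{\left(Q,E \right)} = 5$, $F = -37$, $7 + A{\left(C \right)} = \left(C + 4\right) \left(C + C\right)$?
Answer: $57$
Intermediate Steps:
$A{\left(C \right)} = -7 + 2 C \left(4 + C\right)$ ($A{\left(C \right)} = -7 + \left(C + 4\right) \left(C + C\right) = -7 + \left(4 + C\right) 2 C = -7 + 2 C \left(4 + C\right)$)
$G{\left(l \right)} = -4$ ($G{\left(l \right)} = 4 - 8 = -4$)
$P = - \frac{57}{4}$ ($P = - 9 \frac{-24 + 5}{-37 + 25} = - 9 \left(- \frac{19}{-12}\right) = - 9 \left(\left(-19\right) \left(- \frac{1}{12}\right)\right) = \left(-9\right) \frac{19}{12} = - \frac{57}{4} \approx -14.25$)
$P G{\left(A{\left(4 \right)} \right)} = \left(- \frac{57}{4}\right) \left(-4\right) = 57$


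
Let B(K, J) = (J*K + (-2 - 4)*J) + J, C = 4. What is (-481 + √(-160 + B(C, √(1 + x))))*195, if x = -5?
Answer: -93795 + 195*√(-160 - 2*I) ≈ -93780.0 - 2466.6*I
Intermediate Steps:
B(K, J) = -5*J + J*K (B(K, J) = (J*K - 6*J) + J = (-6*J + J*K) + J = -5*J + J*K)
(-481 + √(-160 + B(C, √(1 + x))))*195 = (-481 + √(-160 + √(1 - 5)*(-5 + 4)))*195 = (-481 + √(-160 + √(-4)*(-1)))*195 = (-481 + √(-160 + (2*I)*(-1)))*195 = (-481 + √(-160 - 2*I))*195 = -93795 + 195*√(-160 - 2*I)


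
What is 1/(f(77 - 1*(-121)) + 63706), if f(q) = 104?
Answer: 1/63810 ≈ 1.5672e-5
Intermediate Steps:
1/(f(77 - 1*(-121)) + 63706) = 1/(104 + 63706) = 1/63810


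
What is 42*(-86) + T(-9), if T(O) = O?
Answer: -3621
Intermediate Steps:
42*(-86) + T(-9) = 42*(-86) - 9 = -3612 - 9 = -3621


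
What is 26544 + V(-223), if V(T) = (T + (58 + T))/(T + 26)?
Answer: 5229556/197 ≈ 26546.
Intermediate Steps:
V(T) = (58 + 2*T)/(26 + T)
26544 + V(-223) = 26544 + 2*(29 - 223)/(26 - 223) = 26544 + 2*(-194)/(-197) = 26544 + 2*(-1/197)*(-194) = 26544 + 388/197 = 5229556/197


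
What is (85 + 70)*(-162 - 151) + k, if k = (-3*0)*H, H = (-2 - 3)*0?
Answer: -48515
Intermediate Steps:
H = 0 (H = -5*0 = 0)
k = 0 (k = -3*0*0 = 0*0 = 0)
(85 + 70)*(-162 - 151) + k = (85 + 70)*(-162 - 151) + 0 = 155*(-313) + 0 = -48515 + 0 = -48515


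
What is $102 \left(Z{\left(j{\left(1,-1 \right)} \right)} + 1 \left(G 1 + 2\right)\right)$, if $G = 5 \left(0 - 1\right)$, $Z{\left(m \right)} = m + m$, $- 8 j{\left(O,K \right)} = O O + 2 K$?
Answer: $- \frac{561}{2} \approx -280.5$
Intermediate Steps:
$j{\left(O,K \right)} = - \frac{K}{4} - \frac{O^{2}}{8}$ ($j{\left(O,K \right)} = - \frac{O O + 2 K}{8} = - \frac{O^{2} + 2 K}{8} = - \frac{K}{4} - \frac{O^{2}}{8}$)
$Z{\left(m \right)} = 2 m$
$G = -5$ ($G = 5 \left(-1\right) = -5$)
$102 \left(Z{\left(j{\left(1,-1 \right)} \right)} + 1 \left(G 1 + 2\right)\right) = 102 \left(2 \left(\left(- \frac{1}{4}\right) \left(-1\right) - \frac{1^{2}}{8}\right) + 1 \left(\left(-5\right) 1 + 2\right)\right) = 102 \left(2 \left(\frac{1}{4} - \frac{1}{8}\right) + 1 \left(-5 + 2\right)\right) = 102 \left(2 \left(\frac{1}{4} - \frac{1}{8}\right) + 1 \left(-3\right)\right) = 102 \left(2 \cdot \frac{1}{8} - 3\right) = 102 \left(\frac{1}{4} - 3\right) = 102 \left(- \frac{11}{4}\right) = - \frac{561}{2}$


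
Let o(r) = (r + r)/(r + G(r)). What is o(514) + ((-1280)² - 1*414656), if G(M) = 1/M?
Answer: 323310021960/264197 ≈ 1.2237e+6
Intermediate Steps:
o(r) = 2*r/(r + 1/r) (o(r) = (r + r)/(r + 1/r) = (2*r)/(r + 1/r) = 2*r/(r + 1/r))
o(514) + ((-1280)² - 1*414656) = 2*514²/(1 + 514²) + ((-1280)² - 1*414656) = 2*264196/(1 + 264196) + (1638400 - 414656) = 2*264196/264197 + 1223744 = 2*264196*(1/264197) + 1223744 = 528392/264197 + 1223744 = 323310021960/264197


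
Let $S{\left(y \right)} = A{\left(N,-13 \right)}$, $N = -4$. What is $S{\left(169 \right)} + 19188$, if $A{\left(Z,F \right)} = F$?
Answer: $19175$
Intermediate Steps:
$S{\left(y \right)} = -13$
$S{\left(169 \right)} + 19188 = -13 + 19188 = 19175$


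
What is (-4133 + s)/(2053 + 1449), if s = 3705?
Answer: -214/1751 ≈ -0.12222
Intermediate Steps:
(-4133 + s)/(2053 + 1449) = (-4133 + 3705)/(2053 + 1449) = -428/3502 = -428*1/3502 = -214/1751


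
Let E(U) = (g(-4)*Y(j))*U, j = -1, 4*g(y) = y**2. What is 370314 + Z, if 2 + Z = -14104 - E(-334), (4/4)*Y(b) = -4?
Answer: 350864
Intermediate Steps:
g(y) = y**2/4
Y(b) = -4
E(U) = -16*U (E(U) = (((1/4)*(-4)**2)*(-4))*U = (((1/4)*16)*(-4))*U = (4*(-4))*U = -16*U)
Z = -19450 (Z = -2 + (-14104 - (-16)*(-334)) = -2 + (-14104 - 1*5344) = -2 + (-14104 - 5344) = -2 - 19448 = -19450)
370314 + Z = 370314 - 19450 = 350864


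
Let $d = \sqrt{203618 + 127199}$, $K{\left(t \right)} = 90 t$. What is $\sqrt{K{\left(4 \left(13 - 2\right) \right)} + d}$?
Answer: $\sqrt{3960 + \sqrt{330817}} \approx 67.344$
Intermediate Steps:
$d = \sqrt{330817} \approx 575.17$
$\sqrt{K{\left(4 \left(13 - 2\right) \right)} + d} = \sqrt{90 \cdot 4 \left(13 - 2\right) + \sqrt{330817}} = \sqrt{90 \cdot 4 \cdot 11 + \sqrt{330817}} = \sqrt{90 \cdot 44 + \sqrt{330817}} = \sqrt{3960 + \sqrt{330817}}$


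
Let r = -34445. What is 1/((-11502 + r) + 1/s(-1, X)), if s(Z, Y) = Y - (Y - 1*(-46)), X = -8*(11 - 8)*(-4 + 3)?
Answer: -46/2113563 ≈ -2.1764e-5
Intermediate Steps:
X = 24 (X = -24*(-1) = -8*(-3) = 24)
s(Z, Y) = -46 (s(Z, Y) = Y - (Y + 46) = Y - (46 + Y) = Y + (-46 - Y) = -46)
1/((-11502 + r) + 1/s(-1, X)) = 1/((-11502 - 34445) + 1/(-46)) = 1/(-45947 - 1/46) = 1/(-2113563/46) = -46/2113563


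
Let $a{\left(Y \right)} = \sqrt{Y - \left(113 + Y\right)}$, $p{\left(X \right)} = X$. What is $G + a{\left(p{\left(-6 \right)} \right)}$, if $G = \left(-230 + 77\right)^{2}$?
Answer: $23409 + i \sqrt{113} \approx 23409.0 + 10.63 i$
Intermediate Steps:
$G = 23409$ ($G = \left(-153\right)^{2} = 23409$)
$a{\left(Y \right)} = i \sqrt{113}$ ($a{\left(Y \right)} = \sqrt{-113} = i \sqrt{113}$)
$G + a{\left(p{\left(-6 \right)} \right)} = 23409 + i \sqrt{113}$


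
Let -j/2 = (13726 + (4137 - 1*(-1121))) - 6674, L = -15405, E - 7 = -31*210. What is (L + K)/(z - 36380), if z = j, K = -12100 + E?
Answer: 4251/7625 ≈ 0.55751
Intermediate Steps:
E = -6503 (E = 7 - 31*210 = 7 - 6510 = -6503)
K = -18603 (K = -12100 - 6503 = -18603)
j = -24620 (j = -2*((13726 + (4137 - 1*(-1121))) - 6674) = -2*((13726 + (4137 + 1121)) - 6674) = -2*((13726 + 5258) - 6674) = -2*(18984 - 6674) = -2*12310 = -24620)
z = -24620
(L + K)/(z - 36380) = (-15405 - 18603)/(-24620 - 36380) = -34008/(-61000) = -34008*(-1/61000) = 4251/7625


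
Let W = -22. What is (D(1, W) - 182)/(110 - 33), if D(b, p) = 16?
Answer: -166/77 ≈ -2.1558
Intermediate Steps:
(D(1, W) - 182)/(110 - 33) = (16 - 182)/(110 - 33) = -166/77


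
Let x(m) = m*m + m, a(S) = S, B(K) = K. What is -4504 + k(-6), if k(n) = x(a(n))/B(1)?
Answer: -4474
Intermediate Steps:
x(m) = m + m² (x(m) = m² + m = m + m²)
k(n) = n*(1 + n) (k(n) = (n*(1 + n))/1 = (n*(1 + n))*1 = n*(1 + n))
-4504 + k(-6) = -4504 - 6*(1 - 6) = -4504 - 6*(-5) = -4504 + 30 = -4474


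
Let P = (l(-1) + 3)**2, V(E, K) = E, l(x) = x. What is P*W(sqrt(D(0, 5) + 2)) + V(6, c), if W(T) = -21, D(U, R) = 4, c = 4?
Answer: -78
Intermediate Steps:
P = 4 (P = (-1 + 3)**2 = 2**2 = 4)
P*W(sqrt(D(0, 5) + 2)) + V(6, c) = 4*(-21) + 6 = -84 + 6 = -78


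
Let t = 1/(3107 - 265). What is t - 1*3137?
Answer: -8915353/2842 ≈ -3137.0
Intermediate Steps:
t = 1/2842 ≈ 0.00035186
t - 1*3137 = 1/2842 - 1*3137 = 1/2842 - 3137 = -8915353/2842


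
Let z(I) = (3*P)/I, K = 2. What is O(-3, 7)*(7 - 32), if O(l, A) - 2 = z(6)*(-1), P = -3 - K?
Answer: -225/2 ≈ -112.50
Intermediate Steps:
P = -5 (P = -3 - 1*2 = -3 - 2 = -5)
z(I) = -15/I (z(I) = (3*(-5))/I = -15/I)
O(l, A) = 9/2 (O(l, A) = 2 - 15/6*(-1) = 2 - 15*1/6*(-1) = 2 - 5/2*(-1) = 2 + 5/2 = 9/2)
O(-3, 7)*(7 - 32) = 9*(7 - 32)/2 = (9/2)*(-25) = -225/2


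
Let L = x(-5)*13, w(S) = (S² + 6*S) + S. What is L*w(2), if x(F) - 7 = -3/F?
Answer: 8892/5 ≈ 1778.4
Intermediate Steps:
w(S) = S² + 7*S
x(F) = 7 - 3/F
L = 494/5 (L = (7 - 3/(-5))*13 = (7 - 3*(-⅕))*13 = (7 + ⅗)*13 = (38/5)*13 = 494/5 ≈ 98.800)
L*w(2) = 494*(2*(7 + 2))/5 = 494*(2*9)/5 = (494/5)*18 = 8892/5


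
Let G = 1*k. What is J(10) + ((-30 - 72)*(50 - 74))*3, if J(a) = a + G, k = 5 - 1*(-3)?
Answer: 7362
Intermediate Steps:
k = 8 (k = 5 + 3 = 8)
G = 8 (G = 1*8 = 8)
J(a) = 8 + a (J(a) = a + 8 = 8 + a)
J(10) + ((-30 - 72)*(50 - 74))*3 = (8 + 10) + ((-30 - 72)*(50 - 74))*3 = 18 - 102*(-24)*3 = 18 + 2448*3 = 18 + 7344 = 7362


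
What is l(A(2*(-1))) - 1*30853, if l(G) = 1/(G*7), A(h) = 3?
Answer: -647912/21 ≈ -30853.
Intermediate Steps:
l(G) = 1/(7*G)
l(A(2*(-1))) - 1*30853 = (⅐)/3 - 1*30853 = (⅐)*(⅓) - 30853 = 1/21 - 30853 = -647912/21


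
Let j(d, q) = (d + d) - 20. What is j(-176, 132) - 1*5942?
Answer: -6314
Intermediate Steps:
j(d, q) = -20 + 2*d (j(d, q) = 2*d - 20 = -20 + 2*d)
j(-176, 132) - 1*5942 = (-20 + 2*(-176)) - 1*5942 = (-20 - 352) - 5942 = -372 - 5942 = -6314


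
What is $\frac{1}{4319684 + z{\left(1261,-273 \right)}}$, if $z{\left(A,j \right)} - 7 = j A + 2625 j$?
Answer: $\frac{1}{3258813} \approx 3.0686 \cdot 10^{-7}$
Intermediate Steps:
$z{\left(A,j \right)} = 7 + 2625 j + A j$ ($z{\left(A,j \right)} = 7 + \left(j A + 2625 j\right) = 7 + \left(A j + 2625 j\right) = 7 + \left(2625 j + A j\right) = 7 + 2625 j + A j$)
$\frac{1}{4319684 + z{\left(1261,-273 \right)}} = \frac{1}{4319684 + \left(7 + 2625 \left(-273\right) + 1261 \left(-273\right)\right)} = \frac{1}{4319684 - 1060871} = \frac{1}{3258813}$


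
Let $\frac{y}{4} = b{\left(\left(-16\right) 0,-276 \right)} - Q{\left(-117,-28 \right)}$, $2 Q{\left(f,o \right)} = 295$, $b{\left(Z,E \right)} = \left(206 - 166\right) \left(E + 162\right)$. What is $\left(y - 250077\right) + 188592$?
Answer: $-80315$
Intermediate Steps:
$b{\left(Z,E \right)} = 6480 + 40 E$ ($b{\left(Z,E \right)} = 40 \left(162 + E\right) = 6480 + 40 E$)
$Q{\left(f,o \right)} = \frac{295}{2}$ ($Q{\left(f,o \right)} = \frac{1}{2} \cdot 295 = \frac{295}{2}$)
$y = -18830$ ($y = 4 \left(\left(6480 + 40 \left(-276\right)\right) - \frac{295}{2}\right) = 4 \left(\left(6480 - 11040\right) - \frac{295}{2}\right) = 4 \left(-4560 - \frac{295}{2}\right) = 4 \left(- \frac{9415}{2}\right) = -18830$)
$\left(y - 250077\right) + 188592 = \left(-18830 - 250077\right) + 188592 = -268907 + 188592 = -80315$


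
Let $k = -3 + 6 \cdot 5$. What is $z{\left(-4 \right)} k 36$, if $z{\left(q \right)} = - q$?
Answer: $3888$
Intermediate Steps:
$k = 27$ ($k = -3 + 30 = 27$)
$z{\left(-4 \right)} k 36 = \left(-1\right) \left(-4\right) 27 \cdot 36 = 4 \cdot 27 \cdot 36 = 108 \cdot 36 = 3888$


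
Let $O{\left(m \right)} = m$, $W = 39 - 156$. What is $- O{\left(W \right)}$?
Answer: $117$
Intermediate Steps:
$W = -117$ ($W = 39 - 156 = -117$)
$- O{\left(W \right)} = \left(-1\right) \left(-117\right) = 117$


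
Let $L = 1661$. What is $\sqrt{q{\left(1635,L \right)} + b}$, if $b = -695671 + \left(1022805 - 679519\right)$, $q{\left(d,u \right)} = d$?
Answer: $5 i \sqrt{14030} \approx 592.24 i$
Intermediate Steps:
$b = -352385$ ($b = -695671 + \left(1022805 - 679519\right) = -695671 + 343286 = -352385$)
$\sqrt{q{\left(1635,L \right)} + b} = \sqrt{1635 - 352385} = \sqrt{-350750} = 5 i \sqrt{14030}$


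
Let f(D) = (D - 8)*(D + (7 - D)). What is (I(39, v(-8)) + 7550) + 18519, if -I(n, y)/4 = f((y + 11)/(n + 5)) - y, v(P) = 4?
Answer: 289294/11 ≈ 26299.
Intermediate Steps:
f(D) = -56 + 7*D (f(D) = (-8 + D)*7 = -56 + 7*D)
I(n, y) = 224 + 4*y - 28*(11 + y)/(5 + n) (I(n, y) = -4*((-56 + 7*((y + 11)/(n + 5))) - y) = -4*((-56 + 7*((11 + y)/(5 + n))) - y) = -4*((-56 + 7*(11 + y)/(5 + n)) - y) = -4*(-56 - y + 7*(11 + y)/(5 + n)) = 224 + 4*y - 28*(11 + y)/(5 + n))
(I(39, v(-8)) + 7550) + 18519 = (4*(203 - 2*4 + 56*39 + 39*4)/(5 + 39) + 7550) + 18519 = (4*(203 - 8 + 2184 + 156)/44 + 7550) + 18519 = (4*(1/44)*2535 + 7550) + 18519 = (2535/11 + 7550) + 18519 = 85585/11 + 18519 = 289294/11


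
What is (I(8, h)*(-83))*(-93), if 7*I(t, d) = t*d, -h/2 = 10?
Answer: -1235040/7 ≈ -1.7643e+5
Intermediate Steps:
h = -20 (h = -2*10 = -20)
I(t, d) = d*t/7 (I(t, d) = (t*d)/7 = (d*t)/7 = d*t/7)
(I(8, h)*(-83))*(-93) = (((⅐)*(-20)*8)*(-83))*(-93) = -160/7*(-83)*(-93) = (13280/7)*(-93) = -1235040/7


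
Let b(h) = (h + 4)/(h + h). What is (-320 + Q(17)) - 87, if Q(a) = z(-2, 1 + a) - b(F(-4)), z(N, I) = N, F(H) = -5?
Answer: -4091/10 ≈ -409.10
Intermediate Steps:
b(h) = (4 + h)/(2*h) (b(h) = (4 + h)/((2*h)) = (4 + h)*(1/(2*h)) = (4 + h)/(2*h))
Q(a) = -21/10 (Q(a) = -2 - (4 - 5)/(2*(-5)) = -2 - (-1)*(-1)/(2*5) = -2 - 1*⅒ = -2 - ⅒ = -21/10)
(-320 + Q(17)) - 87 = (-320 - 21/10) - 87 = -3221/10 - 87 = -4091/10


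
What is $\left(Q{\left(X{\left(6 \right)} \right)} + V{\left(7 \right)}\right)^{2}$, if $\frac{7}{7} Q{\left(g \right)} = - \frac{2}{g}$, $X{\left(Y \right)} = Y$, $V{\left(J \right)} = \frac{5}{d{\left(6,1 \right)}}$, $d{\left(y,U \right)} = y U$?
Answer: $\frac{1}{4} \approx 0.25$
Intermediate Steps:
$d{\left(y,U \right)} = U y$
$V{\left(J \right)} = \frac{5}{6}$ ($V{\left(J \right)} = \frac{5}{1 \cdot 6} = \frac{5}{6}$)
$Q{\left(g \right)} = - \frac{2}{g}$
$\left(Q{\left(X{\left(6 \right)} \right)} + V{\left(7 \right)}\right)^{2} = \left(- \frac{2}{6} + \frac{5}{6}\right)^{2} = \left(\left(-2\right) \frac{1}{6} + \frac{5}{6}\right)^{2} = \left(- \frac{1}{3} + \frac{5}{6}\right)^{2} = \left(\frac{1}{2}\right)^{2} = \frac{1}{4}$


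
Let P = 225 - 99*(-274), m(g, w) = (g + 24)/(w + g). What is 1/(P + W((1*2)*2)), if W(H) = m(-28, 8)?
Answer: 5/136756 ≈ 3.6561e-5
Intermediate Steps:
m(g, w) = (24 + g)/(g + w)
W(H) = 1/5 (W(H) = (24 - 28)/(-28 + 8) = -4/(-20) = -1/20*(-4) = 1/5)
P = 27351 (P = 225 + 27126 = 27351)
1/(P + W((1*2)*2)) = 1/(27351 + 1/5) = 1/(136756/5) = 5/136756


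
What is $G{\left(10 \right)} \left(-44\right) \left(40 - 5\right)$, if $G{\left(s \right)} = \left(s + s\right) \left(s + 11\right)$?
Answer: $-646800$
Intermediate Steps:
$G{\left(s \right)} = 2 s \left(11 + s\right)$
$G{\left(10 \right)} \left(-44\right) \left(40 - 5\right) = 2 \cdot 10 \left(11 + 10\right) \left(-44\right) \left(40 - 5\right) = 2 \cdot 10 \cdot 21 \left(-44\right) \left(40 - 5\right) = 420 \left(-44\right) 35 = \left(-18480\right) 35 = -646800$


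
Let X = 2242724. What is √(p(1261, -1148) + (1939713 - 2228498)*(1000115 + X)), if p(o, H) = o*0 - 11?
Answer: I*√936483260626 ≈ 9.6772e+5*I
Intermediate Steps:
p(o, H) = -11 (p(o, H) = 0 - 11 = -11)
√(p(1261, -1148) + (1939713 - 2228498)*(1000115 + X)) = √(-11 + (1939713 - 2228498)*(1000115 + 2242724)) = √(-11 - 288785*3242839) = √(-11 - 936483260615) = √(-936483260626) = I*√936483260626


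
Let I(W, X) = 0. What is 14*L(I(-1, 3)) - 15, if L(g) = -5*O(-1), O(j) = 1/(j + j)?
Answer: 20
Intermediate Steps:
O(j) = 1/(2*j)
L(g) = 5/2 (L(g) = -5/(2*(-1)) = -5*(-1)/2 = -5*(-1/2) = 5/2)
14*L(I(-1, 3)) - 15 = 14*(5/2) - 15 = 35 - 15 = 20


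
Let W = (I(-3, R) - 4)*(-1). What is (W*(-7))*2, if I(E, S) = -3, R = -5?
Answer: -98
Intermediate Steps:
W = 7 (W = (-3 - 4)*(-1) = -7*(-1) = 7)
(W*(-7))*2 = (7*(-7))*2 = -49*2 = -98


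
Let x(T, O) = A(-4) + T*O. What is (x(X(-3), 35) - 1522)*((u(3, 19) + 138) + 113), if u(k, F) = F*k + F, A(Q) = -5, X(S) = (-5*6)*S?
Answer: 530721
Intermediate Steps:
X(S) = -30*S
u(k, F) = F + F*k
x(T, O) = -5 + O*T (x(T, O) = -5 + T*O = -5 + O*T)
(x(X(-3), 35) - 1522)*((u(3, 19) + 138) + 113) = ((-5 + 35*(-30*(-3))) - 1522)*((19*(1 + 3) + 138) + 113) = ((-5 + 35*90) - 1522)*((19*4 + 138) + 113) = ((-5 + 3150) - 1522)*((76 + 138) + 113) = (3145 - 1522)*(214 + 113) = 1623*327 = 530721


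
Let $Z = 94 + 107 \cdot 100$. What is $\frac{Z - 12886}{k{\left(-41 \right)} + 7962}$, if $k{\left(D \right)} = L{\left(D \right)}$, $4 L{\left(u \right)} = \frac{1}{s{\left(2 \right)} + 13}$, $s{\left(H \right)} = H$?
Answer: $- \frac{125520}{477721} \approx -0.26275$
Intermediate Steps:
$Z = 10794$ ($Z = 94 + 10700 = 10794$)
$L{\left(u \right)} = \frac{1}{60}$ ($L{\left(u \right)} = \frac{1}{4 \left(2 + 13\right)} = \frac{1}{4 \cdot 15} = \frac{1}{4} \cdot \frac{1}{15} = \frac{1}{60}$)
$k{\left(D \right)} = \frac{1}{60}$
$\frac{Z - 12886}{k{\left(-41 \right)} + 7962} = \frac{10794 - 12886}{\frac{1}{60} + 7962} = - \frac{2092}{\frac{477721}{60}} = \left(-2092\right) \frac{60}{477721} = - \frac{125520}{477721}$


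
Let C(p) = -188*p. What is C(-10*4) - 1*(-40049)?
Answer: 47569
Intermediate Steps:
C(-10*4) - 1*(-40049) = -(-1880)*4 - 1*(-40049) = -188*(-40) + 40049 = 7520 + 40049 = 47569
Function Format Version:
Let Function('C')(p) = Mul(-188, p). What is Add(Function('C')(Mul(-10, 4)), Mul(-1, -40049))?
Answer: 47569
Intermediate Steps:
Add(Function('C')(Mul(-10, 4)), Mul(-1, -40049)) = Add(Mul(-188, Mul(-10, 4)), Mul(-1, -40049)) = Add(Mul(-188, -40), 40049) = Add(7520, 40049) = 47569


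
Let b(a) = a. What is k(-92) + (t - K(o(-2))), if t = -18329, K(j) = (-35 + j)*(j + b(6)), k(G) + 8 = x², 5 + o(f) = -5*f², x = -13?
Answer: -19308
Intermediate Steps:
o(f) = -5 - 5*f²
k(G) = 161 (k(G) = -8 + (-13)² = -8 + 169 = 161)
K(j) = (-35 + j)*(6 + j) (K(j) = (-35 + j)*(j + 6) = (-35 + j)*(6 + j))
k(-92) + (t - K(o(-2))) = 161 + (-18329 - (-210 + (-5 - 5*(-2)²)² - 29*(-5 - 5*(-2)²))) = 161 + (-18329 - (-210 + (-5 - 5*4)² - 29*(-5 - 5*4))) = 161 + (-18329 - (-210 + (-5 - 20)² - 29*(-5 - 20))) = 161 + (-18329 - (-210 + (-25)² - 29*(-25))) = 161 + (-18329 - (-210 + 625 + 725)) = 161 + (-18329 - 1*1140) = 161 + (-18329 - 1140) = 161 - 19469 = -19308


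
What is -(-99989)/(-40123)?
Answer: -99989/40123 ≈ -2.4921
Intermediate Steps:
-(-99989)/(-40123) = -(-99989)*(-1)/40123 = -1*99989/40123 = -99989/40123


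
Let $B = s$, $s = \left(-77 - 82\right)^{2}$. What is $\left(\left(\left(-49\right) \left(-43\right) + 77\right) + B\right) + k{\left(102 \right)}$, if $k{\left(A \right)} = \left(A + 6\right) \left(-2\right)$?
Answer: $27249$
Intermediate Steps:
$k{\left(A \right)} = -12 - 2 A$ ($k{\left(A \right)} = \left(6 + A\right) \left(-2\right) = -12 - 2 A$)
$s = 25281$ ($s = \left(-159\right)^{2} = 25281$)
$B = 25281$
$\left(\left(\left(-49\right) \left(-43\right) + 77\right) + B\right) + k{\left(102 \right)} = \left(\left(\left(-49\right) \left(-43\right) + 77\right) + 25281\right) - 216 = \left(\left(2107 + 77\right) + 25281\right) - 216 = \left(2184 + 25281\right) - 216 = 27465 - 216 = 27249$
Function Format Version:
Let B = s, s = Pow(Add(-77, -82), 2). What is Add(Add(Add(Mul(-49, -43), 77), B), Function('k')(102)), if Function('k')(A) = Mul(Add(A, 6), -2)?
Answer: 27249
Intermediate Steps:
Function('k')(A) = Add(-12, Mul(-2, A)) (Function('k')(A) = Mul(Add(6, A), -2) = Add(-12, Mul(-2, A)))
s = 25281 (s = Pow(-159, 2) = 25281)
B = 25281
Add(Add(Add(Mul(-49, -43), 77), B), Function('k')(102)) = Add(Add(Add(Mul(-49, -43), 77), 25281), Add(-12, Mul(-2, 102))) = Add(Add(Add(2107, 77), 25281), Add(-12, -204)) = Add(Add(2184, 25281), -216) = Add(27465, -216) = 27249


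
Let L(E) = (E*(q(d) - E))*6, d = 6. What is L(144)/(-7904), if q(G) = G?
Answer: 3726/247 ≈ 15.085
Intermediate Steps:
L(E) = 6*E*(6 - E) (L(E) = (E*(6 - E))*6 = 6*E*(6 - E))
L(144)/(-7904) = (6*144*(6 - 1*144))/(-7904) = (6*144*(6 - 144))*(-1/7904) = (6*144*(-138))*(-1/7904) = -119232*(-1/7904) = 3726/247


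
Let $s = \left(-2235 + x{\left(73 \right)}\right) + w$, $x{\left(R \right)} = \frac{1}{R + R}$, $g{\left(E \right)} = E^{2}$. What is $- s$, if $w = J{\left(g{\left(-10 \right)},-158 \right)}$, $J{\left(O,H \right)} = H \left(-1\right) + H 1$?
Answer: $\frac{326309}{146} \approx 2235.0$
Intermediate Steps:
$J{\left(O,H \right)} = 0$ ($J{\left(O,H \right)} = - H + H = 0$)
$w = 0$
$x{\left(R \right)} = \frac{1}{2 R}$
$s = - \frac{326309}{146}$ ($s = \left(-2235 + \frac{1}{2 \cdot 73}\right) + 0 = \left(-2235 + \frac{1}{2} \cdot \frac{1}{73}\right) + 0 = \left(-2235 + \frac{1}{146}\right) + 0 = - \frac{326309}{146} + 0 = - \frac{326309}{146} \approx -2235.0$)
$- s = \left(-1\right) \left(- \frac{326309}{146}\right) = \frac{326309}{146}$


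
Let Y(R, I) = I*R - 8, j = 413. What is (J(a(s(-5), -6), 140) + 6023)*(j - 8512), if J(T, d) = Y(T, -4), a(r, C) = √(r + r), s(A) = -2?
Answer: -48715485 + 64792*I ≈ -4.8715e+7 + 64792.0*I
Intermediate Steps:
a(r, C) = √2*√r (a(r, C) = √(2*r) = √2*√r)
Y(R, I) = -8 + I*R
J(T, d) = -8 - 4*T
(J(a(s(-5), -6), 140) + 6023)*(j - 8512) = ((-8 - 4*√2*√(-2)) + 6023)*(413 - 8512) = ((-8 - 4*√2*I*√2) + 6023)*(-8099) = ((-8 - 8*I) + 6023)*(-8099) = (6015 - 8*I)*(-8099) = -48715485 + 64792*I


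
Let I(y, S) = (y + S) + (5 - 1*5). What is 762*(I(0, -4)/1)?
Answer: -3048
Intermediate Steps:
I(y, S) = S + y (I(y, S) = (S + y) + (5 - 5) = (S + y) + 0 = S + y)
762*(I(0, -4)/1) = 762*((-4 + 0)/1) = 762*(-4*1) = 762*(-4) = -3048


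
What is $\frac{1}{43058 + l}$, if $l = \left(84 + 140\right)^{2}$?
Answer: $\frac{1}{93234} \approx 1.0726 \cdot 10^{-5}$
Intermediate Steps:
$l = 50176$ ($l = 224^{2} = 50176$)
$\frac{1}{43058 + l} = \frac{1}{43058 + 50176} = \frac{1}{93234}$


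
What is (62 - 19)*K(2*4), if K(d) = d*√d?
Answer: 688*√2 ≈ 972.98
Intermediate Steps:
K(d) = d^(3/2)
(62 - 19)*K(2*4) = (62 - 19)*(2*4)^(3/2) = 43*8^(3/2) = 43*(16*√2) = 688*√2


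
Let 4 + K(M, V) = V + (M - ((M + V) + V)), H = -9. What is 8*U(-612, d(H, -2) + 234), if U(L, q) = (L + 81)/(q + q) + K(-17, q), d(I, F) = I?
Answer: -46036/25 ≈ -1841.4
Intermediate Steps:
K(M, V) = -4 - V (K(M, V) = -4 + (V + (M - ((M + V) + V))) = -4 + (V + (M - (M + 2*V))) = -4 + (V + (M + (-M - 2*V))) = -4 + (V - 2*V) = -4 - V)
U(L, q) = -4 - q + (81 + L)/(2*q) (U(L, q) = (L + 81)/(q + q) + (-4 - q) = (81 + L)/((2*q)) + (-4 - q) = (81 + L)*(1/(2*q)) + (-4 - q) = (81 + L)/(2*q) + (-4 - q) = -4 - q + (81 + L)/(2*q))
8*U(-612, d(H, -2) + 234) = 8*((81 - 612 - 2*(-9 + 234)*(4 + (-9 + 234)))/(2*(-9 + 234))) = 8*((1/2)*(81 - 612 - 2*225*(4 + 225))/225) = 8*((1/2)*(1/225)*(81 - 612 - 2*225*229)) = 8*((1/2)*(1/225)*(81 - 612 - 103050)) = 8*((1/2)*(1/225)*(-103581)) = 8*(-11509/50) = -46036/25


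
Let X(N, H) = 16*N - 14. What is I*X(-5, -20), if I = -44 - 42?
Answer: 8084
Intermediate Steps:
I = -86
X(N, H) = -14 + 16*N
I*X(-5, -20) = -86*(-14 + 16*(-5)) = -86*(-14 - 80) = -86*(-94) = 8084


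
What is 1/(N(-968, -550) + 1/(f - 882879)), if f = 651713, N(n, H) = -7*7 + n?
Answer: -231166/235095823 ≈ -0.00098328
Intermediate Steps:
N(n, H) = -49 + n
1/(N(-968, -550) + 1/(f - 882879)) = 1/((-49 - 968) + 1/(651713 - 882879)) = 1/(-1017 + 1/(-231166)) = 1/(-1017 - 1/231166) = 1/(-235095823/231166) = -231166/235095823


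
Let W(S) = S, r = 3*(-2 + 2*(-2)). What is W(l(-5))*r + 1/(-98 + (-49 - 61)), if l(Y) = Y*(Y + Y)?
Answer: -187201/208 ≈ -900.00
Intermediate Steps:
l(Y) = 2*Y² (l(Y) = Y*(2*Y) = 2*Y²)
r = -18 (r = 3*(-2 - 4) = 3*(-6) = -18)
W(l(-5))*r + 1/(-98 + (-49 - 61)) = (2*(-5)²)*(-18) + 1/(-98 + (-49 - 61)) = (2*25)*(-18) + 1/(-98 - 110) = 50*(-18) + 1/(-208) = -900 - 1/208 = -187201/208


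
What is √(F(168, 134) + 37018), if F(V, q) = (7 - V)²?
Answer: √62939 ≈ 250.88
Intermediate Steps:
√(F(168, 134) + 37018) = √((-7 + 168)² + 37018) = √(161² + 37018) = √(25921 + 37018) = √62939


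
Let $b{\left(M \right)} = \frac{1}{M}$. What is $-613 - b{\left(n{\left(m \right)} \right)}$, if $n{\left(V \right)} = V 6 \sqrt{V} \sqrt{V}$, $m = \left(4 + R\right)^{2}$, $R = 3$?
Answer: $- \frac{8830879}{14406} \approx -613.0$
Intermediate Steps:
$m = 49$ ($m = \left(4 + 3\right)^{2} = 7^{2} = 49$)
$n{\left(V \right)} = 6 V^{2}$ ($n{\left(V \right)} = 6 V^{\frac{3}{2}} \sqrt{V} = 6 V^{2}$)
$-613 - b{\left(n{\left(m \right)} \right)} = -613 - \frac{1}{6 \cdot 49^{2}} = -613 - \frac{1}{6 \cdot 2401} = -613 - \frac{1}{14406} = - \frac{8830879}{14406}$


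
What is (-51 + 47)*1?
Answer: -4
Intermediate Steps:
(-51 + 47)*1 = -4*1 = -4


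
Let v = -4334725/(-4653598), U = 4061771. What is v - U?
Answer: -18901845067333/4653598 ≈ -4.0618e+6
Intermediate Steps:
v = 4334725/4653598 (v = -4334725*(-1/4653598) = 4334725/4653598 ≈ 0.93148)
v - U = 4334725/4653598 - 1*4061771 = 4334725/4653598 - 4061771 = -18901845067333/4653598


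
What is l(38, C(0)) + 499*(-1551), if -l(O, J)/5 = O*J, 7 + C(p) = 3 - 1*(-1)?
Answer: -773379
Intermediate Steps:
C(p) = -3 (C(p) = -7 + (3 - 1*(-1)) = -7 + (3 + 1) = -7 + 4 = -3)
l(O, J) = -5*J*O (l(O, J) = -5*O*J = -5*J*O)
l(38, C(0)) + 499*(-1551) = -5*(-3)*38 + 499*(-1551) = 570 - 773949 = -773379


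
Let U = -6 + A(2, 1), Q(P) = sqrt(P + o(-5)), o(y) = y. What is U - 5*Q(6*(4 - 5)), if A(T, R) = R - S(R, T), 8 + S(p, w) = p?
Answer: 2 - 5*I*sqrt(11) ≈ 2.0 - 16.583*I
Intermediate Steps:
S(p, w) = -8 + p
A(T, R) = 8 (A(T, R) = R - (-8 + R) = R + (8 - R) = 8)
Q(P) = sqrt(-5 + P) (Q(P) = sqrt(P - 5) = sqrt(-5 + P))
U = 2 (U = -6 + 8 = 2)
U - 5*Q(6*(4 - 5)) = 2 - 5*sqrt(-5 + 6*(4 - 5)) = 2 - 5*sqrt(-5 + 6*(-1)) = 2 - 5*sqrt(-5 - 6) = 2 - 5*I*sqrt(11)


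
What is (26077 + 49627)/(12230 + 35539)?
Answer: 75704/47769 ≈ 1.5848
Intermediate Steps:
(26077 + 49627)/(12230 + 35539) = 75704/47769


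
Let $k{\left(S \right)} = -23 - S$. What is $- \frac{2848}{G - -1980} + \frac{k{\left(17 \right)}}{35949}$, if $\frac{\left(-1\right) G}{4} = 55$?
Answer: $- \frac{3201661}{1977195} \approx -1.6193$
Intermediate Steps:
$G = -220$ ($G = \left(-4\right) 55 = -220$)
$- \frac{2848}{G - -1980} + \frac{k{\left(17 \right)}}{35949} = - \frac{2848}{-220 - -1980} + \frac{-23 - 17}{35949} = - \frac{2848}{-220 + 1980} + \left(-23 - 17\right) \frac{1}{35949} = - \frac{2848}{1760} - \frac{40}{35949} = \left(-2848\right) \frac{1}{1760} - \frac{40}{35949} = - \frac{89}{55} - \frac{40}{35949} = - \frac{3201661}{1977195}$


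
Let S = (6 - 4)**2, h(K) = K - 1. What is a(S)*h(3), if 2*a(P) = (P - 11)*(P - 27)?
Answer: 161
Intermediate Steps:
h(K) = -1 + K
S = 4 (S = 2**2 = 4)
a(P) = (-27 + P)*(-11 + P)/2 (a(P) = ((P - 11)*(P - 27))/2 = ((-11 + P)*(-27 + P))/2 = ((-27 + P)*(-11 + P))/2 = (-27 + P)*(-11 + P)/2)
a(S)*h(3) = (297/2 + (1/2)*4**2 - 19*4)*(-1 + 3) = (297/2 + (1/2)*16 - 76)*2 = (297/2 + 8 - 76)*2 = (161/2)*2 = 161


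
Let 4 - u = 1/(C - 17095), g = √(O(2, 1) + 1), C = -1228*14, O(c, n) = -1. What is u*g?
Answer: 0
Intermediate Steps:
C = -17192
g = 0 (g = √(-1 + 1) = √0 = 0)
u = 137149/34287 (u = 4 - 1/(-17192 - 17095) = 4 - 1/(-34287) = 4 - 1*(-1/34287) = 4 + 1/34287 = 137149/34287 ≈ 4.0000)
u*g = (137149/34287)*0 = 0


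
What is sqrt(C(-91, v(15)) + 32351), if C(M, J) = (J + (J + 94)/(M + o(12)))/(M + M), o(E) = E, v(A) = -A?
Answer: sqrt(267899359)/91 ≈ 179.86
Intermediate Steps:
C(M, J) = (J + (94 + J)/(12 + M))/(2*M) (C(M, J) = (J + (J + 94)/(M + 12))/(M + M) = (J + (94 + J)/(12 + M))/((2*M)) = (J + (94 + J)/(12 + M))*(1/(2*M)) = (J + (94 + J)/(12 + M))/(2*M))
sqrt(C(-91, v(15)) + 32351) = sqrt((1/2)*(94 + 13*(-1*15) - 1*15*(-91))/(-91*(12 - 91)) + 32351) = sqrt((1/2)*(-1/91)*(94 + 13*(-15) - 15*(-91))/(-79) + 32351) = sqrt((1/2)*(-1/91)*(-1/79)*(94 - 195 + 1365) + 32351) = sqrt((1/2)*(-1/91)*(-1/79)*1264 + 32351) = sqrt(8/91 + 32351) = sqrt(2943949/91) = sqrt(267899359)/91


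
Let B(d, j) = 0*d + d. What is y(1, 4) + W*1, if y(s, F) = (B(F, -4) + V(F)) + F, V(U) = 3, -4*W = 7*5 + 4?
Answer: 5/4 ≈ 1.2500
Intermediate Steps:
B(d, j) = d (B(d, j) = 0 + d = d)
W = -39/4 (W = -(7*5 + 4)/4 = -(35 + 4)/4 = -1/4*39 = -39/4 ≈ -9.7500)
y(s, F) = 3 + 2*F (y(s, F) = (F + 3) + F = (3 + F) + F = 3 + 2*F)
y(1, 4) + W*1 = (3 + 2*4) - 39/4*1 = (3 + 8) - 39/4 = 11 - 39/4 = 5/4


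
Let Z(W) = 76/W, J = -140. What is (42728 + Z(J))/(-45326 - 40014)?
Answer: -1495461/2986900 ≈ -0.50067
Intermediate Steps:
(42728 + Z(J))/(-45326 - 40014) = (42728 + 76/(-140))/(-45326 - 40014) = (42728 + 76*(-1/140))/(-85340) = (42728 - 19/35)*(-1/85340) = (1495461/35)*(-1/85340) = -1495461/2986900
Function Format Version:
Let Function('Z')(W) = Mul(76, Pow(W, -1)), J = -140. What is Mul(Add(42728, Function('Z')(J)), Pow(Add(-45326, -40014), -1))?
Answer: Rational(-1495461, 2986900) ≈ -0.50067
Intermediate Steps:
Mul(Add(42728, Function('Z')(J)), Pow(Add(-45326, -40014), -1)) = Mul(Add(42728, Mul(76, Pow(-140, -1))), Pow(Add(-45326, -40014), -1)) = Mul(Add(42728, Mul(76, Rational(-1, 140))), Pow(-85340, -1)) = Mul(Add(42728, Rational(-19, 35)), Rational(-1, 85340)) = Mul(Rational(1495461, 35), Rational(-1, 85340)) = Rational(-1495461, 2986900)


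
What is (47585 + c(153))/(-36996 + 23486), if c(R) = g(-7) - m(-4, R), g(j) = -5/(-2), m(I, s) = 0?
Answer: -19035/5404 ≈ -3.5224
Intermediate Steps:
g(j) = 5/2 (g(j) = -5*(-½) = 5/2)
c(R) = 5/2 (c(R) = 5/2 - 1*0 = 5/2 + 0 = 5/2)
(47585 + c(153))/(-36996 + 23486) = (47585 + 5/2)/(-36996 + 23486) = (95175/2)/(-13510) = (95175/2)*(-1/13510) = -19035/5404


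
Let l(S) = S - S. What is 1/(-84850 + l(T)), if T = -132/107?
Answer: -1/84850 ≈ -1.1786e-5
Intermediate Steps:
T = -132/107 (T = -132*1/107 = -132/107 ≈ -1.2336)
l(S) = 0
1/(-84850 + l(T)) = 1/(-84850 + 0) = 1/(-84850) = -1/84850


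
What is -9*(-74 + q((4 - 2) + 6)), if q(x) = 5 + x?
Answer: 549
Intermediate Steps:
-9*(-74 + q((4 - 2) + 6)) = -9*(-74 + (5 + ((4 - 2) + 6))) = -9*(-74 + (5 + (2 + 6))) = -9*(-74 + (5 + 8)) = -9*(-74 + 13) = -9*(-61) = 549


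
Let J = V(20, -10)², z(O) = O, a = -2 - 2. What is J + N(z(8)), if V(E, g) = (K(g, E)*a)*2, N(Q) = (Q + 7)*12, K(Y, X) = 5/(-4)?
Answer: 280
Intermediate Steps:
K(Y, X) = -5/4 (K(Y, X) = 5*(-¼) = -5/4)
a = -4
N(Q) = 84 + 12*Q (N(Q) = (7 + Q)*12 = 84 + 12*Q)
V(E, g) = 10 (V(E, g) = -5/4*(-4)*2 = 5*2 = 10)
J = 100 (J = 10² = 100)
J + N(z(8)) = 100 + (84 + 12*8) = 100 + (84 + 96) = 100 + 180 = 280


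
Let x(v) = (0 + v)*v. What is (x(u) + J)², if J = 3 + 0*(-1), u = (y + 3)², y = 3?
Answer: 1687401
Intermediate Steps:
u = 36 (u = (3 + 3)² = 6² = 36)
J = 3 (J = 3 + 0 = 3)
x(v) = v² (x(v) = v*v = v²)
(x(u) + J)² = (36² + 3)² = (1296 + 3)² = 1299² = 1687401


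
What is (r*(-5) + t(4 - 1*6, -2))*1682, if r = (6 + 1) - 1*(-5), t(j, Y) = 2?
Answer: -97556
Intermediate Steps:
r = 12 (r = 7 + 5 = 12)
(r*(-5) + t(4 - 1*6, -2))*1682 = (12*(-5) + 2)*1682 = (-60 + 2)*1682 = -58*1682 = -97556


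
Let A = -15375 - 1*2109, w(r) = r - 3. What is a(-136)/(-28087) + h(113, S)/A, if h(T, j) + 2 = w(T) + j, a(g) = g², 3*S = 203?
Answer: -31772711/47523204 ≈ -0.66857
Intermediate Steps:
S = 203/3 (S = (⅓)*203 = 203/3 ≈ 67.667)
w(r) = -3 + r
A = -17484 (A = -15375 - 2109 = -17484)
h(T, j) = -5 + T + j (h(T, j) = -2 + ((-3 + T) + j) = -2 + (-3 + T + j) = -5 + T + j)
a(-136)/(-28087) + h(113, S)/A = (-136)²/(-28087) + (-5 + 113 + 203/3)/(-17484) = 18496*(-1/28087) + (527/3)*(-1/17484) = -18496/28087 - 17/1692 = -31772711/47523204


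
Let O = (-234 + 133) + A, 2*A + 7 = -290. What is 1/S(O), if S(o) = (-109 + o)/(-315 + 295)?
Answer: 40/717 ≈ 0.055788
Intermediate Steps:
A = -297/2 (A = -7/2 + (1/2)*(-290) = -7/2 - 145 = -297/2 ≈ -148.50)
O = -499/2 (O = (-234 + 133) - 297/2 = -101 - 297/2 = -499/2 ≈ -249.50)
S(o) = 109/20 - o/20 (S(o) = (-109 + o)/(-20) = (-109 + o)*(-1/20) = 109/20 - o/20)
1/S(O) = 1/(109/20 - 1/20*(-499/2)) = 1/(109/20 + 499/40) = 1/(717/40) = 40/717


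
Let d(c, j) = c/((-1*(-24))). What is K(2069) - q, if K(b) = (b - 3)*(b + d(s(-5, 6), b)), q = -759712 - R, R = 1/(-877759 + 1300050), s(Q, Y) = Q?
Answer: 25508921547869/5067492 ≈ 5.0338e+6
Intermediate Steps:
d(c, j) = c/24
R = 1/422291 ≈ 2.3680e-6
q = -320819540193/422291 (q = -759712 - 1*1/422291 = -759712 - 1/422291 = -320819540193/422291 ≈ -7.5971e+5)
K(b) = (-3 + b)*(-5/24 + b) (K(b) = (b - 3)*(b + (1/24)*(-5)) = (-3 + b)*(b - 5/24) = (-3 + b)*(-5/24 + b))
K(2069) - q = (5/8 + 2069² - 77/24*2069) - 1*(-320819540193/422291) = (5/8 + 4280761 - 159313/24) + 320819540193/422291 = 51289483/12 + 320819540193/422291 = 25508921547869/5067492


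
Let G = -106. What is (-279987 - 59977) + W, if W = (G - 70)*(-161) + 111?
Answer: -311517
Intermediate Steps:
W = 28447 (W = (-106 - 70)*(-161) + 111 = -176*(-161) + 111 = 28336 + 111 = 28447)
(-279987 - 59977) + W = (-279987 - 59977) + 28447 = -339964 + 28447 = -311517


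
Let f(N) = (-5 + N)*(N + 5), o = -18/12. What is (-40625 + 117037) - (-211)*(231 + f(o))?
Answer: 481411/4 ≈ 1.2035e+5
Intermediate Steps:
o = -3/2 (o = -18*1/12 = -3/2 ≈ -1.5000)
f(N) = (-5 + N)*(5 + N)
(-40625 + 117037) - (-211)*(231 + f(o)) = (-40625 + 117037) - (-211)*(231 + (-25 + (-3/2)**2)) = 76412 - (-211)*(231 + (-25 + 9/4)) = 76412 - (-211)*(231 - 91/4) = 76412 - (-211)*833/4 = 76412 - 1*(-175763/4) = 76412 + 175763/4 = 481411/4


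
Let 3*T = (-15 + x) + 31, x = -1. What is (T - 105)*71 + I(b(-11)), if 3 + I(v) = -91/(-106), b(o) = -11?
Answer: -752827/106 ≈ -7102.1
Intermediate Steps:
I(v) = -227/106 (I(v) = -3 - 91/(-106) = -3 - 91*(-1/106) = -3 + 91/106 = -227/106)
T = 5 (T = ((-15 - 1) + 31)/3 = (-16 + 31)/3 = (⅓)*15 = 5)
(T - 105)*71 + I(b(-11)) = (5 - 105)*71 - 227/106 = -100*71 - 227/106 = -7100 - 227/106 = -752827/106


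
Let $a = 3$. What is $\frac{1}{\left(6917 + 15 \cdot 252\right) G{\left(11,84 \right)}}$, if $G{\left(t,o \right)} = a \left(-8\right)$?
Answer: $- \frac{1}{256728} \approx -3.8952 \cdot 10^{-6}$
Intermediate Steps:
$G{\left(t,o \right)} = -24$ ($G{\left(t,o \right)} = 3 \left(-8\right) = -24$)
$\frac{1}{\left(6917 + 15 \cdot 252\right) G{\left(11,84 \right)}} = \frac{1}{\left(6917 + 15 \cdot 252\right) \left(-24\right)} = \frac{1}{6917 + 3780} \left(- \frac{1}{24}\right) = \frac{1}{10697} \left(- \frac{1}{24}\right) = - \frac{1}{256728}$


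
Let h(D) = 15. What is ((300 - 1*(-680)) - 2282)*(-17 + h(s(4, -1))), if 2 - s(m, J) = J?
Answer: 2604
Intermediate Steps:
s(m, J) = 2 - J
((300 - 1*(-680)) - 2282)*(-17 + h(s(4, -1))) = ((300 - 1*(-680)) - 2282)*(-17 + 15) = ((300 + 680) - 2282)*(-2) = (980 - 2282)*(-2) = -1302*(-2) = 2604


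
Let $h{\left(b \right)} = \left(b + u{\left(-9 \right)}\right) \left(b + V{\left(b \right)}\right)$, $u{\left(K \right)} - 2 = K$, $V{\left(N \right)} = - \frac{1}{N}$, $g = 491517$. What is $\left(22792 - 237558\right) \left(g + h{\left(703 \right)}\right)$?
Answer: $- \frac{148082277863754}{703} \approx -2.1064 \cdot 10^{11}$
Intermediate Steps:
$u{\left(K \right)} = 2 + K$
$h{\left(b \right)} = \left(-7 + b\right) \left(b - \frac{1}{b}\right)$ ($h{\left(b \right)} = \left(b + \left(2 - 9\right)\right) \left(b - \frac{1}{b}\right) = \left(b - 7\right) \left(b - \frac{1}{b}\right) = \left(-7 + b\right) \left(b - \frac{1}{b}\right)$)
$\left(22792 - 237558\right) \left(g + h{\left(703 \right)}\right) = \left(22792 - 237558\right) \left(491517 + \left(-1 + 703^{2} - 4921 + \frac{7}{703}\right)\right) = - 214766 \left(491517 + \left(-1 + 494209 - 4921 + 7 \cdot \frac{1}{703}\right)\right) = - 214766 \left(491517 + \left(-1 + 494209 - 4921 + \frac{7}{703}\right)\right) = - 214766 \left(491517 + \frac{343968768}{703}\right) = \left(-214766\right) \frac{689505219}{703} = - \frac{148082277863754}{703}$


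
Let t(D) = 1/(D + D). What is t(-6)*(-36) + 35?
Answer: 38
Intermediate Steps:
t(D) = 1/(2*D)
t(-6)*(-36) + 35 = ((½)/(-6))*(-36) + 35 = ((½)*(-⅙))*(-36) + 35 = -1/12*(-36) + 35 = 3 + 35 = 38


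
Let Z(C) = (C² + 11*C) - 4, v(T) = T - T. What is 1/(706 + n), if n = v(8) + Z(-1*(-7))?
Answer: 1/828 ≈ 0.0012077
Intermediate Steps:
v(T) = 0
Z(C) = -4 + C² + 11*C
n = 122 (n = 0 + (-4 + (-1*(-7))² + 11*(-1*(-7))) = 0 + (-4 + 7² + 11*7) = 0 + (-4 + 49 + 77) = 0 + 122 = 122)
1/(706 + n) = 1/(706 + 122) = 1/828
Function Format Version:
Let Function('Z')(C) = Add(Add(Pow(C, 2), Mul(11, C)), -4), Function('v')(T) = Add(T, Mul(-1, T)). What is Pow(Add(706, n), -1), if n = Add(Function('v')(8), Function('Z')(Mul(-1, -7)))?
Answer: Rational(1, 828) ≈ 0.0012077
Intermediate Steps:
Function('v')(T) = 0
Function('Z')(C) = Add(-4, Pow(C, 2), Mul(11, C))
n = 122 (n = Add(0, Add(-4, Pow(Mul(-1, -7), 2), Mul(11, Mul(-1, -7)))) = Add(0, Add(-4, Pow(7, 2), Mul(11, 7))) = Add(0, Add(-4, 49, 77)) = Add(0, 122) = 122)
Pow(Add(706, n), -1) = Pow(Add(706, 122), -1) = Pow(828, -1) = Rational(1, 828)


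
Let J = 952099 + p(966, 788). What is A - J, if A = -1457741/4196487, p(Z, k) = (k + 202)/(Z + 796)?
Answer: -3520013379674539/3697105047 ≈ -9.5210e+5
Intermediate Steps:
p(Z, k) = (202 + k)/(796 + Z)
J = 838799714/881 (J = 952099 + (202 + 788)/(796 + 966) = 952099 + 990/1762 = 952099 + (1/1762)*990 = 952099 + 495/881 = 838799714/881 ≈ 9.5210e+5)
A = -1457741/4196487 (A = -1457741*1/4196487 = -1457741/4196487 ≈ -0.34737)
A - J = -1457741/4196487 - 1*838799714/881 = -1457741/4196487 - 838799714/881 = -3520013379674539/3697105047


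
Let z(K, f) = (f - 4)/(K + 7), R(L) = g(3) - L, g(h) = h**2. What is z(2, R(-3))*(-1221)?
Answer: -3256/3 ≈ -1085.3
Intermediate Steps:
R(L) = 9 - L (R(L) = 3**2 - L = 9 - L)
z(K, f) = (-4 + f)/(7 + K)
z(2, R(-3))*(-1221) = ((-4 + (9 - 1*(-3)))/(7 + 2))*(-1221) = ((-4 + (9 + 3))/9)*(-1221) = ((-4 + 12)/9)*(-1221) = ((1/9)*8)*(-1221) = (8/9)*(-1221) = -3256/3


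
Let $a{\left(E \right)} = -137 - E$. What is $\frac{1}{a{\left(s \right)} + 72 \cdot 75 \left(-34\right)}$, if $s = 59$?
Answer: $- \frac{1}{183796} \approx -5.4408 \cdot 10^{-6}$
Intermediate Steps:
$\frac{1}{a{\left(s \right)} + 72 \cdot 75 \left(-34\right)} = \frac{1}{\left(-137 - 59\right) + 72 \cdot 75 \left(-34\right)} = \frac{1}{\left(-137 - 59\right) + 5400 \left(-34\right)} = \frac{1}{-196 - 183600} = \frac{1}{-183796} = - \frac{1}{183796}$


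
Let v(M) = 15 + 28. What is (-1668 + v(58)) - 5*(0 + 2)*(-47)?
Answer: -1155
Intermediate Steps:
v(M) = 43
(-1668 + v(58)) - 5*(0 + 2)*(-47) = (-1668 + 43) - 5*(0 + 2)*(-47) = -1625 - 5*2*(-47) = -1625 - 10*(-47) = -1625 + 470 = -1155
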